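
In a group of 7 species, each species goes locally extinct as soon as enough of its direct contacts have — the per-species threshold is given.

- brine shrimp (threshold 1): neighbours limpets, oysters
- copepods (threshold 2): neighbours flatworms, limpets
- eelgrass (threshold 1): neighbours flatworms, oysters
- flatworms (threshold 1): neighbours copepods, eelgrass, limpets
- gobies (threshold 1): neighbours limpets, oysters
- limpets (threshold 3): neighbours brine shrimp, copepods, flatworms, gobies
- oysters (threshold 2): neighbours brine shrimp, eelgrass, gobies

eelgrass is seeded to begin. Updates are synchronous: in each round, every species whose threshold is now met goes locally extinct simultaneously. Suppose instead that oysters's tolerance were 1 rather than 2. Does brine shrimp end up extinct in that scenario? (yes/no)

yes

With oysters's tolerance at 1:
Round 1 — eelgrass goes locally extinct (initial).
Round 2 — checking thresholds:
  flatworms: 1 of 3 neighbours ≥ 1, goes locally extinct.
  oysters: 1 of 3 neighbours ≥ 1, goes locally extinct.
Round 3 — checking thresholds:
  brine shrimp: 1 of 2 neighbours ≥ 1, goes locally extinct.
  copepods: 1 of 2 neighbours < 2, not yet.
  gobies: 1 of 2 neighbours ≥ 1, goes locally extinct.
  limpets: 1 of 4 neighbours < 3, not yet.
Round 4 — checking thresholds:
  copepods: 1 of 2 neighbours < 2, not yet.
  limpets: 3 of 4 neighbours ≥ 3, goes locally extinct.
Round 5 — checking thresholds:
  copepods: 2 of 2 neighbours ≥ 2, goes locally extinct.
Round 6 — no new extinctions; cascade stops.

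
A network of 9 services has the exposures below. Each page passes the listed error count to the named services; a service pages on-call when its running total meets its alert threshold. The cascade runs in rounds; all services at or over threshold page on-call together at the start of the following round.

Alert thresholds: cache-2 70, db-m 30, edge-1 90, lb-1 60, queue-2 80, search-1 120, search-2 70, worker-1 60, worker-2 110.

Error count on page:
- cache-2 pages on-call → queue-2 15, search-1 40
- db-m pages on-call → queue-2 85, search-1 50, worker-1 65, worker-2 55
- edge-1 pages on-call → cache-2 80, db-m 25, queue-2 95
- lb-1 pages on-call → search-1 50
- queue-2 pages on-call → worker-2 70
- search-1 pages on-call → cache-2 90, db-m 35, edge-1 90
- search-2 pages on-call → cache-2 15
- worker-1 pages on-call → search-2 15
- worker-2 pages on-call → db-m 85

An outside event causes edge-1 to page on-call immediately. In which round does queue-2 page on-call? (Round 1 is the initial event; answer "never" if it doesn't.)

2

Round 1 — edge-1 pages on-call (initial).
  cache-2: +80 → 80 ≥ 70
  db-m: +25 → 25 < 30
  queue-2: +95 → 95 ≥ 80
Round 2 — cache-2, queue-2 page on-call.
  search-1: +40 → 40 < 120
  worker-2: +70 → 70 < 110
No further pages.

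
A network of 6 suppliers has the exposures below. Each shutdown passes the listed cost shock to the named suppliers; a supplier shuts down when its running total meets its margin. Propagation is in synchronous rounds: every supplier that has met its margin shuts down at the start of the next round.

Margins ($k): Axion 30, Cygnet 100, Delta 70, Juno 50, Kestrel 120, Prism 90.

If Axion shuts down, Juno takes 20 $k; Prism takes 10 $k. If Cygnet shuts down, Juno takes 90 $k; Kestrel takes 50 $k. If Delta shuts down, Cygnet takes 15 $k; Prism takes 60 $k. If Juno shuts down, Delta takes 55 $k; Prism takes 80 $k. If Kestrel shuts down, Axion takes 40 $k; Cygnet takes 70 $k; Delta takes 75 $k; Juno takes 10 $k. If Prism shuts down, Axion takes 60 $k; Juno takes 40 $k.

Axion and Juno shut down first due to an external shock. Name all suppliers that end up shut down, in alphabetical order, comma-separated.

Axion, Juno, Prism

Round 1 — Axion, Juno shut down (initial).
  Delta: +55 → 55 < 70
  Prism: +10+80 → 90 ≥ 90
Round 2 — Prism shuts down.
No further shutdowns.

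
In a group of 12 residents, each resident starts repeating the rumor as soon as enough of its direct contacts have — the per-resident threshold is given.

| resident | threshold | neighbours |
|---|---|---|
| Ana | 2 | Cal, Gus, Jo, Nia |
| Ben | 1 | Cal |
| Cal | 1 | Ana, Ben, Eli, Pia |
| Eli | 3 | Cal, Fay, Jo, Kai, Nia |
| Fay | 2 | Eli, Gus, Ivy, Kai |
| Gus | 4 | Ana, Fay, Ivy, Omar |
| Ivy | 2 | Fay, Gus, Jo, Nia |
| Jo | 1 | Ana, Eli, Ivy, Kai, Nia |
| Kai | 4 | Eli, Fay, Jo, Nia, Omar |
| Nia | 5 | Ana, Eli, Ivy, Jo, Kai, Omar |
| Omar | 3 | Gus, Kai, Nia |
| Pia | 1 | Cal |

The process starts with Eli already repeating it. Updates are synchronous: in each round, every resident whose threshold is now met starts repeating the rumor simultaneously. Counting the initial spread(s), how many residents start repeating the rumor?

6

Round 1 — Eli starts repeating the rumor (initial).
Round 2 — checking thresholds:
  Cal: 1 of 4 neighbours ≥ 1, starts repeating the rumor.
  Fay: 1 of 4 neighbours < 2, holds.
  Jo: 1 of 5 neighbours ≥ 1, starts repeating the rumor.
  Kai: 1 of 5 neighbours < 4, holds.
  Nia: 1 of 6 neighbours < 5, holds.
Round 3 — checking thresholds:
  Ana: 2 of 4 neighbours ≥ 2, starts repeating the rumor.
  Ben: 1 of 1 neighbours ≥ 1, starts repeating the rumor.
  Fay: 1 of 4 neighbours < 2, holds.
  Ivy: 1 of 4 neighbours < 2, holds.
  Kai: 2 of 5 neighbours < 4, holds.
  Nia: 2 of 6 neighbours < 5, holds.
  Pia: 1 of 1 neighbours ≥ 1, starts repeating the rumor.
Round 4 — no new spreads; cascade stops.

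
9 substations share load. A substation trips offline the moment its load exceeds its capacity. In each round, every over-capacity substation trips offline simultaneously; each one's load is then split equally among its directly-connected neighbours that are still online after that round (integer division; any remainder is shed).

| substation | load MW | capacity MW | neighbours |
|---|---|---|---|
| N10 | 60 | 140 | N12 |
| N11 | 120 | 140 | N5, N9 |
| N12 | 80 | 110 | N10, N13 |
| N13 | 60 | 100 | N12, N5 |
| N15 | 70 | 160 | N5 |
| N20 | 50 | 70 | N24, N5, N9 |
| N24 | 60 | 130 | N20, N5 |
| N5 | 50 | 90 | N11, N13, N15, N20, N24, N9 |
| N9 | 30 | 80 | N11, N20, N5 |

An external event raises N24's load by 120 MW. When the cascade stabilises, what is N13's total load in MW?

95

Round 1 — N24 at 180 > 130. N24 trips offline.
  N24 sheds 180 MW to N20, N5: 90 each.
    N20: 50+90 = 140 > 70
    N5: 50+90 = 140 > 90
Round 2 — N20, N5 trip offline.
  N20 sheds 140 MW to N9: 140 each.
    N9: 30+140 = 170 > 80
  N5 sheds 140 MW to N11, N13, N15, N9: 35 each.
    N11: 120+35 = 155 > 140
    N13: 60+35 = 95 ≤ 100
    N15: 70+35 = 105 ≤ 160
    N9: 170+35 = 205 > 80
Round 3 — N11, N9 trip offline.
  N11 sheds 155 MW: no online neighbours, lost.
  N9 sheds 205 MW: no online neighbours, lost.
No further trips.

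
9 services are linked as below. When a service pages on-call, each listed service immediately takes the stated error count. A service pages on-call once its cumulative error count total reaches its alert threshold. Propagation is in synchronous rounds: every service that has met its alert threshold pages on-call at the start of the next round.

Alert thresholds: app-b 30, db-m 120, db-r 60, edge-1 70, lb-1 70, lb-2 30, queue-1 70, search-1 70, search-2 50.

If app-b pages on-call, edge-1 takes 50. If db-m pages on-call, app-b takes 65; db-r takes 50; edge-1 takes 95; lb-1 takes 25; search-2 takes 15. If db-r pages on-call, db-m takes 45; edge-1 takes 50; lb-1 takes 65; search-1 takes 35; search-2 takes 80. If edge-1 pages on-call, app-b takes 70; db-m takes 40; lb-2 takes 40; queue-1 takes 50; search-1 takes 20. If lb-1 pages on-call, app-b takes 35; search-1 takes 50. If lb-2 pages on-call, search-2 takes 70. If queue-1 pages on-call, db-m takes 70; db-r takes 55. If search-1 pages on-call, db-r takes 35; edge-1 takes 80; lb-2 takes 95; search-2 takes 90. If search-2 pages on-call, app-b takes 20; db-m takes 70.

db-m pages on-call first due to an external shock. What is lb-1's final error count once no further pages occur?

Round 1 — db-m pages on-call (initial).
  app-b: +65 → 65 ≥ 30
  db-r: +50 → 50 < 60
  edge-1: +95 → 95 ≥ 70
  lb-1: +25 → 25 < 70
  search-2: +15 → 15 < 50
Round 2 — app-b, edge-1 page on-call.
  lb-2: +40 → 40 ≥ 30
  queue-1: +50 → 50 < 70
  search-1: +20 → 20 < 70
Round 3 — lb-2 pages on-call.
  search-2: +70 → 85 ≥ 50
Round 4 — search-2 pages on-call.
No further pages.

25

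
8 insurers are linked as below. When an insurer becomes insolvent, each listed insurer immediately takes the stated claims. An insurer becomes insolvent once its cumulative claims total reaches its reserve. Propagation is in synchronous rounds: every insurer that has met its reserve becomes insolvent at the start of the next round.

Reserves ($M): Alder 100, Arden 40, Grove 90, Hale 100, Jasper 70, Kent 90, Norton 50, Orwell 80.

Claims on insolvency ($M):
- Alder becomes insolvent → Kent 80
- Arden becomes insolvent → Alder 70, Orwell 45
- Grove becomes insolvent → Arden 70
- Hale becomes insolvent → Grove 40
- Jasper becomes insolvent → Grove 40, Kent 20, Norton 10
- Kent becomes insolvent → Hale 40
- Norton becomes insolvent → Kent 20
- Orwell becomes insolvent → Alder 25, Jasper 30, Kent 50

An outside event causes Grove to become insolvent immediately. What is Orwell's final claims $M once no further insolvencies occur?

Round 1 — Grove becomes insolvent (initial).
  Arden: +70 → 70 ≥ 40
Round 2 — Arden becomes insolvent.
  Alder: +70 → 70 < 100
  Orwell: +45 → 45 < 80
No further insolvencies.

45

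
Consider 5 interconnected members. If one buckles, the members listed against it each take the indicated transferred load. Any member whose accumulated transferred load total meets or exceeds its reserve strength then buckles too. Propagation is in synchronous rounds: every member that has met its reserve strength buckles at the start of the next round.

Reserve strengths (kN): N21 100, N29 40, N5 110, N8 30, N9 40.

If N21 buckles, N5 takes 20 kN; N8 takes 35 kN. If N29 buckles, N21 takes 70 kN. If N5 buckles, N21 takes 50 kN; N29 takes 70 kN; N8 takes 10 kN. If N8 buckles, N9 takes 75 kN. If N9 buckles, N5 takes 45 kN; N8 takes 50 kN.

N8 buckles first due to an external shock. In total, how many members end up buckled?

2

Round 1 — N8 buckles (initial).
  N9: +75 → 75 ≥ 40
Round 2 — N9 buckles.
  N5: +45 → 45 < 110
No further bucklings.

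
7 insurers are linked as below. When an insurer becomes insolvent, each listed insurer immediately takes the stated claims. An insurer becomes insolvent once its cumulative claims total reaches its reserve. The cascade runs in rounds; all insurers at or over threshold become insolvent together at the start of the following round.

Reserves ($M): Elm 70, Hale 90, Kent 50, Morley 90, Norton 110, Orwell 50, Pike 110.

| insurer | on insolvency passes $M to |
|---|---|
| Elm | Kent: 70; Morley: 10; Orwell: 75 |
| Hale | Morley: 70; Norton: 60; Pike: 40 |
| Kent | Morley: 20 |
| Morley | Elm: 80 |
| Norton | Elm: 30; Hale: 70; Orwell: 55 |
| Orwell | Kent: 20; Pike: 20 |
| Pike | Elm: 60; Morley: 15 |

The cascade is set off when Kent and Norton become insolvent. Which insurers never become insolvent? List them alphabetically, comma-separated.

Elm, Hale, Morley, Pike

Round 1 — Kent, Norton become insolvent (initial).
  Elm: +30 → 30 < 70
  Hale: +70 → 70 < 90
  Morley: +20 → 20 < 90
  Orwell: +55 → 55 ≥ 50
Round 2 — Orwell becomes insolvent.
  Pike: +20 → 20 < 110
No further insolvencies.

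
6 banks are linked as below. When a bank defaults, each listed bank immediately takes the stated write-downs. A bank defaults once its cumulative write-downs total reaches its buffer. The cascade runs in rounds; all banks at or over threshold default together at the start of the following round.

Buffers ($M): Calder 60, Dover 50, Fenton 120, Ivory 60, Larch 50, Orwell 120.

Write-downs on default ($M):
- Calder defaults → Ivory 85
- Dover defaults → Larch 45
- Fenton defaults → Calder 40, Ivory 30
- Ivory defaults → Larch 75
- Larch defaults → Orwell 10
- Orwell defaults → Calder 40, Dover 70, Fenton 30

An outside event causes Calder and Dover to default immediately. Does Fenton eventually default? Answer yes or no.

no

Round 1 — Calder, Dover default (initial).
  Ivory: +85 → 85 ≥ 60
  Larch: +45 → 45 < 50
Round 2 — Ivory defaults.
  Larch: +75 → 120 ≥ 50
Round 3 — Larch defaults.
  Orwell: +10 → 10 < 120
No further defaults.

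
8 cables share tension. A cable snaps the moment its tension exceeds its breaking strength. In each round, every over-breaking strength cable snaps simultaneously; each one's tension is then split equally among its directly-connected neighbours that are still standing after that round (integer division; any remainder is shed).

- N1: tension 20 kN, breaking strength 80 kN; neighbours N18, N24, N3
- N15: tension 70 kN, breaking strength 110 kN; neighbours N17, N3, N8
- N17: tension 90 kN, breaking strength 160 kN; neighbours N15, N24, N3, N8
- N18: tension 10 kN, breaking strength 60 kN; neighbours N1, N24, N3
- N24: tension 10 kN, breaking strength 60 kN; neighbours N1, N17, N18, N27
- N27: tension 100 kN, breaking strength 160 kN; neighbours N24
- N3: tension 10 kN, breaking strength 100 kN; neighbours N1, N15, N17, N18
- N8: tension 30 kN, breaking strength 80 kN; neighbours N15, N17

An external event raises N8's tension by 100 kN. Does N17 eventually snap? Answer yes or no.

Round 1 — N8 at 130 > 80. N8 snaps.
  N8 sheds 130 kN to N15, N17: 65 each.
    N15: 70+65 = 135 > 110
    N17: 90+65 = 155 ≤ 160
Round 2 — N15 snaps.
  N15 sheds 135 kN to N17, N3: 67 each (1 lost).
    N17: 155+67 = 222 > 160
    N3: 10+67 = 77 ≤ 100
Round 3 — N17 snaps.
  N17 sheds 222 kN to N24, N3: 111 each.
    N24: 10+111 = 121 > 60
    N3: 77+111 = 188 > 100
Round 4 — N24, N3 snap.
  N24 sheds 121 kN to N1, N18, N27: 40 each (1 lost).
    N1: 20+40 = 60 ≤ 80
    N18: 10+40 = 50 ≤ 60
    N27: 100+40 = 140 ≤ 160
  N3 sheds 188 kN to N1, N18: 94 each.
    N1: 60+94 = 154 > 80
    N18: 50+94 = 144 > 60
Round 5 — N1, N18 snap.
  N1 sheds 154 kN: no online neighbours, lost.
  N18 sheds 144 kN: no online neighbours, lost.
No further breaks.

yes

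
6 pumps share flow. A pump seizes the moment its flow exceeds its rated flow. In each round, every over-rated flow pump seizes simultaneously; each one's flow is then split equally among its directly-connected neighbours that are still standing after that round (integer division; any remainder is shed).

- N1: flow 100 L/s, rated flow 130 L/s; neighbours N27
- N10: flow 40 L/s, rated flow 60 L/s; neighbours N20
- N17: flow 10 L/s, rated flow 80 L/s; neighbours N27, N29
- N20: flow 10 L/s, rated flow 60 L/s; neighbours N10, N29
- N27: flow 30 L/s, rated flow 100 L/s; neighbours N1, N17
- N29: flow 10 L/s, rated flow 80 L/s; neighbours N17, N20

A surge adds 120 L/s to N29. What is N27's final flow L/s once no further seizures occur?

30

Round 1 — N29 at 130 > 80. N29 seizes.
  N29 sheds 130 L/s to N17, N20: 65 each.
    N17: 10+65 = 75 ≤ 80
    N20: 10+65 = 75 > 60
Round 2 — N20 seizes.
  N20 sheds 75 L/s to N10: 75 each.
    N10: 40+75 = 115 > 60
Round 3 — N10 seizes.
  N10 sheds 115 L/s: no online neighbours, lost.
No further seizures.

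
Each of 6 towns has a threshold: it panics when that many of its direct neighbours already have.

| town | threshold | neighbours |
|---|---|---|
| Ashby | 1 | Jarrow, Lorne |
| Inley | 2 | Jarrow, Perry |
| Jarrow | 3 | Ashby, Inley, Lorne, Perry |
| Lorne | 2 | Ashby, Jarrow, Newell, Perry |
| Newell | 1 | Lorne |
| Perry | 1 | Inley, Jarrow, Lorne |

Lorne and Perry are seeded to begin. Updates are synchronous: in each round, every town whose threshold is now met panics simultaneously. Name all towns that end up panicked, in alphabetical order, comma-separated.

Ashby, Inley, Jarrow, Lorne, Newell, Perry

Round 1 — Lorne, Perry panic (initial).
Round 2 — checking thresholds:
  Ashby: 1 of 2 neighbours ≥ 1, panics.
  Inley: 1 of 2 neighbours < 2, below threshold.
  Jarrow: 2 of 4 neighbours < 3, below threshold.
  Newell: 1 of 1 neighbours ≥ 1, panics.
Round 3 — checking thresholds:
  Inley: 1 of 2 neighbours < 2, below threshold.
  Jarrow: 3 of 4 neighbours ≥ 3, panics.
Round 4 — checking thresholds:
  Inley: 2 of 2 neighbours ≥ 2, panics.
Round 5 — no new panics; cascade stops.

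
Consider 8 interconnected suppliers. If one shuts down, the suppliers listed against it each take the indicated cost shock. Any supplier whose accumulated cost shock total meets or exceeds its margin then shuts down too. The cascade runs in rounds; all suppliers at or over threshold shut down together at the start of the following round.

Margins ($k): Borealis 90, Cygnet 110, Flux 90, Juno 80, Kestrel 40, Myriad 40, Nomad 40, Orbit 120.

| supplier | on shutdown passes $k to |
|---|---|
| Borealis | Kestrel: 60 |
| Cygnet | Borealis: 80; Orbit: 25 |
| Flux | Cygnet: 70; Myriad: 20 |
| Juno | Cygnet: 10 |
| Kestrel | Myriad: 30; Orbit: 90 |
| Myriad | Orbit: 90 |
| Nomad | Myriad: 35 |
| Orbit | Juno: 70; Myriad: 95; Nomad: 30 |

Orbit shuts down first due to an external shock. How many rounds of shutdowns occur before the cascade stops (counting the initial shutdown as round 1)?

2

Round 1 — Orbit shuts down (initial).
  Juno: +70 → 70 < 80
  Myriad: +95 → 95 ≥ 40
  Nomad: +30 → 30 < 40
Round 2 — Myriad shuts down.
No further shutdowns.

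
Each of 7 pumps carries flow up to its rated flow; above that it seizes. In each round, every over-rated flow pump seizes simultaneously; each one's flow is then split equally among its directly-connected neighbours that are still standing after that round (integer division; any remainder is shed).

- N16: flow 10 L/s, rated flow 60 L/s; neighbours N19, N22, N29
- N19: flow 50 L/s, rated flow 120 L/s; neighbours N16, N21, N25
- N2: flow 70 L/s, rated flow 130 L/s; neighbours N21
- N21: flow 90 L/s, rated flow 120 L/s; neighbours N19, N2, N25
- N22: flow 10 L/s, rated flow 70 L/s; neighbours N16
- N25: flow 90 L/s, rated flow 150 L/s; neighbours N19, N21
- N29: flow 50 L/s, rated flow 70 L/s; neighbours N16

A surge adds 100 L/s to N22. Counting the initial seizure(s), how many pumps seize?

Round 1 — N22 at 110 > 70. N22 seizes.
  N22 sheds 110 L/s to N16: 110 each.
    N16: 10+110 = 120 > 60
Round 2 — N16 seizes.
  N16 sheds 120 L/s to N19, N29: 60 each.
    N19: 50+60 = 110 ≤ 120
    N29: 50+60 = 110 > 70
Round 3 — N29 seizes.
  N29 sheds 110 L/s: no online neighbours, lost.
No further seizures.

3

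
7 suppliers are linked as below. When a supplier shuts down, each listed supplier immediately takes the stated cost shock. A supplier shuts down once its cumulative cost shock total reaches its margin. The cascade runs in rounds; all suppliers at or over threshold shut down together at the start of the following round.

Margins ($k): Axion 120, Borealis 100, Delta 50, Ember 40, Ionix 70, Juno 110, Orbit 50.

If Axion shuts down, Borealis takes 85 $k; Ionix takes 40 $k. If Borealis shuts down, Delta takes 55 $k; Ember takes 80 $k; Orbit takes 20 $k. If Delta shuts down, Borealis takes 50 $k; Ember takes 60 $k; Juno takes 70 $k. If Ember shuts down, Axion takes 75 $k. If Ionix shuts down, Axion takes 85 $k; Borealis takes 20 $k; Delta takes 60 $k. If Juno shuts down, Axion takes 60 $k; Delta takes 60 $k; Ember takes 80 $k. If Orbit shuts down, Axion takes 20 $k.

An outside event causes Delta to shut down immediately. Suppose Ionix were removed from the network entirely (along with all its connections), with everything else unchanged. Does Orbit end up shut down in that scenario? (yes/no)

no

With Ionix removed:
Round 1 — Delta shuts down (initial).
  Borealis: +50 → 50 < 100
  Ember: +60 → 60 ≥ 40
  Juno: +70 → 70 < 110
Round 2 — Ember shuts down.
  Axion: +75 → 75 < 120
No further shutdowns.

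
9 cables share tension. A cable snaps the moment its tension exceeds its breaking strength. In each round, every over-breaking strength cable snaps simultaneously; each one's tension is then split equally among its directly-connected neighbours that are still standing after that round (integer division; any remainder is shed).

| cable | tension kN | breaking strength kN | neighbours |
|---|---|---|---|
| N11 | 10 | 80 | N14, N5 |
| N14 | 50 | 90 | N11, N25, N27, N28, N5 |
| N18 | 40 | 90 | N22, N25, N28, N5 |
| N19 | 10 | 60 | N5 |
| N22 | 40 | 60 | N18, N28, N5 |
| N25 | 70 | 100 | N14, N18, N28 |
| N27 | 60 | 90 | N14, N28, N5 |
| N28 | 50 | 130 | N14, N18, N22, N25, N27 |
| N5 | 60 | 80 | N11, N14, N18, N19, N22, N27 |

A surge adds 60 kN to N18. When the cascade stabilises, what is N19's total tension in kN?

31

Round 1 — N18 at 100 > 90. N18 snaps.
  N18 sheds 100 kN to N22, N25, N28, N5: 25 each.
    N22: 40+25 = 65 > 60
    N25: 70+25 = 95 ≤ 100
    N28: 50+25 = 75 ≤ 130
    N5: 60+25 = 85 > 80
Round 2 — N22, N5 snap.
  N22 sheds 65 kN to N28: 65 each.
    N28: 75+65 = 140 > 130
  N5 sheds 85 kN to N11, N14, N19, N27: 21 each (1 lost).
    N11: 10+21 = 31 ≤ 80
    N14: 50+21 = 71 ≤ 90
    N19: 10+21 = 31 ≤ 60
    N27: 60+21 = 81 ≤ 90
Round 3 — N28 snaps.
  N28 sheds 140 kN to N14, N25, N27: 46 each (2 lost).
    N14: 71+46 = 117 > 90
    N25: 95+46 = 141 > 100
    N27: 81+46 = 127 > 90
Round 4 — N14, N25, N27 snap.
  N14 sheds 117 kN to N11: 117 each.
    N11: 31+117 = 148 > 80
  N25 sheds 141 kN: no online neighbours, lost.
  N27 sheds 127 kN: no online neighbours, lost.
Round 5 — N11 snaps.
  N11 sheds 148 kN: no online neighbours, lost.
No further breaks.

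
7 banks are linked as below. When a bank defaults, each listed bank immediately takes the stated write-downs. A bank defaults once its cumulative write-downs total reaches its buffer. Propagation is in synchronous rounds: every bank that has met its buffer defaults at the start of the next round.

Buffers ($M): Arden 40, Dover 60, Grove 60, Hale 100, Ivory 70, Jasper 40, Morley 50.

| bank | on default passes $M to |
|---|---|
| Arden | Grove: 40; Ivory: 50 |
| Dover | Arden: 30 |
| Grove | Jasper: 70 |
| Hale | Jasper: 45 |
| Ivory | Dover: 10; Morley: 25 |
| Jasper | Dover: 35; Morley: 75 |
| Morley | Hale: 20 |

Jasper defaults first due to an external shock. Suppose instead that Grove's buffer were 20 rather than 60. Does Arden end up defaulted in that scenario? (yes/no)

With Grove's buffer at 20:
Round 1 — Jasper defaults (initial).
  Dover: +35 → 35 < 60
  Morley: +75 → 75 ≥ 50
Round 2 — Morley defaults.
  Hale: +20 → 20 < 100
No further defaults.

no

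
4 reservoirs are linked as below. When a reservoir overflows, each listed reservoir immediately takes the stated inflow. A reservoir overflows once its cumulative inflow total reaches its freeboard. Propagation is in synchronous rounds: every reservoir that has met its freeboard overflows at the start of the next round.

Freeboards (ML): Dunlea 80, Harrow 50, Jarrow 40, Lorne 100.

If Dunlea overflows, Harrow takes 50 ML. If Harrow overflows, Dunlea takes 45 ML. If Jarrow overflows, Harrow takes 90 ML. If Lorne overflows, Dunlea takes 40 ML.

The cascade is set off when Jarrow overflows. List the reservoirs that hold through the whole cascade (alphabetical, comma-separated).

Round 1 — Jarrow overflows (initial).
  Harrow: +90 → 90 ≥ 50
Round 2 — Harrow overflows.
  Dunlea: +45 → 45 < 80
No further overflows.

Dunlea, Lorne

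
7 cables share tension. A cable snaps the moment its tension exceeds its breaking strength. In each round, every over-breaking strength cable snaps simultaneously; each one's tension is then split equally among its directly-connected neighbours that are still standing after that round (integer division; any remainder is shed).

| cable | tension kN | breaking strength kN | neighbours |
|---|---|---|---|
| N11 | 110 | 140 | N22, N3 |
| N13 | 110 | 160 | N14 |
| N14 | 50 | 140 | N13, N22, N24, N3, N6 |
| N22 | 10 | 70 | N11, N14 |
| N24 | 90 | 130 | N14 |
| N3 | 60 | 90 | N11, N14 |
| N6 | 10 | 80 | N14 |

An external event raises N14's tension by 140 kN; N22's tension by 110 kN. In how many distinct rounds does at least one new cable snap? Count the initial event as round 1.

2

Round 1 — N14 at 190 > 140; N22 at 120 > 70. N14, N22 snap.
  N14 sheds 190 kN to N13, N24, N3, N6: 47 each (2 lost).
    N13: 110+47 = 157 ≤ 160
    N24: 90+47 = 137 > 130
    N3: 60+47 = 107 > 90
    N6: 10+47 = 57 ≤ 80
  N22 sheds 120 kN to N11: 120 each.
    N11: 110+120 = 230 > 140
Round 2 — N11, N24, N3 snap.
  N11 sheds 230 kN: no online neighbours, lost.
  N24 sheds 137 kN: no online neighbours, lost.
  N3 sheds 107 kN: no online neighbours, lost.
No further breaks.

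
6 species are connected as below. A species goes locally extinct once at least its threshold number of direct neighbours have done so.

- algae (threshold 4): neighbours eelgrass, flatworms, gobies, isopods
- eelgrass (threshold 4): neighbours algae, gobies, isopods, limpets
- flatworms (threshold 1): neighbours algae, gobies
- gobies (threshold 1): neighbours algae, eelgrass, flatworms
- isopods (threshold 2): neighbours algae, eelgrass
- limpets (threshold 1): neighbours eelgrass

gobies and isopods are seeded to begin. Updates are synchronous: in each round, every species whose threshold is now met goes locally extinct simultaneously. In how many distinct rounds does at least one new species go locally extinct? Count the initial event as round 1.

2

Round 1 — gobies, isopods go locally extinct (initial).
Round 2 — checking thresholds:
  algae: 2 of 4 neighbours < 4, holds.
  eelgrass: 2 of 4 neighbours < 4, holds.
  flatworms: 1 of 2 neighbours ≥ 1, goes locally extinct.
Round 3 — no new extinctions; cascade stops.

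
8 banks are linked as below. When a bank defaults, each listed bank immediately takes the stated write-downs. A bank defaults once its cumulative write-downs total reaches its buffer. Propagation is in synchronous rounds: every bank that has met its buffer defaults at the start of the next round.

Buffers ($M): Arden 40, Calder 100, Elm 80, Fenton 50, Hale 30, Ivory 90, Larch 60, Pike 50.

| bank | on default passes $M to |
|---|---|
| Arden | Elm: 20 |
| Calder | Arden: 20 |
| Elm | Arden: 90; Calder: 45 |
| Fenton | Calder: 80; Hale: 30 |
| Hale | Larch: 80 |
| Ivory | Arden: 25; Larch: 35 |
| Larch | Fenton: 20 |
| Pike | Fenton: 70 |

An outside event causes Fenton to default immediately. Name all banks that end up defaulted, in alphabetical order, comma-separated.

Fenton, Hale, Larch

Round 1 — Fenton defaults (initial).
  Calder: +80 → 80 < 100
  Hale: +30 → 30 ≥ 30
Round 2 — Hale defaults.
  Larch: +80 → 80 ≥ 60
Round 3 — Larch defaults.
No further defaults.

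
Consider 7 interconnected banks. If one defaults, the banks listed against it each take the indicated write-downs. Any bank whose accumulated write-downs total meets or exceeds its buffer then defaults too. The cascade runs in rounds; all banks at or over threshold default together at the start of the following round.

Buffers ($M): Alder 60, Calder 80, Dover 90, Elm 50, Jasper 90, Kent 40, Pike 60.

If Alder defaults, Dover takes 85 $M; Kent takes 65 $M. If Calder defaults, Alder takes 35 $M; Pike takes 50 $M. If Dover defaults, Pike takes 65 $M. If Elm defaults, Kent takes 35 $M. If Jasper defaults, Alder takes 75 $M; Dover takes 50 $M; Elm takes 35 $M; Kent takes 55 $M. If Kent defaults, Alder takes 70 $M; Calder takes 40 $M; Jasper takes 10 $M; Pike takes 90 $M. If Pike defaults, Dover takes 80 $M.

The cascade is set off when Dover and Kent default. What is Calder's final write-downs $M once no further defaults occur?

40

Round 1 — Dover, Kent default (initial).
  Alder: +70 → 70 ≥ 60
  Calder: +40 → 40 < 80
  Jasper: +10 → 10 < 90
  Pike: +65+90 → 155 ≥ 60
Round 2 — Alder, Pike default.
No further defaults.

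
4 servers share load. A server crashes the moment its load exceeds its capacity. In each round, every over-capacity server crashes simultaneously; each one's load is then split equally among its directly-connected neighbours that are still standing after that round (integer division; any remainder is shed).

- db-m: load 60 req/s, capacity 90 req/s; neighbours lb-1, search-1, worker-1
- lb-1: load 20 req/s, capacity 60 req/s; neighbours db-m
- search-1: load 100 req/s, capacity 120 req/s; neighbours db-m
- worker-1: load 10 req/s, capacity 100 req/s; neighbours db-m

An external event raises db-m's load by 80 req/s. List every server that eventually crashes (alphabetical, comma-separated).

Round 1 — db-m at 140 > 90. db-m crashes.
  db-m sheds 140 req/s to lb-1, search-1, worker-1: 46 each (2 lost).
    lb-1: 20+46 = 66 > 60
    search-1: 100+46 = 146 > 120
    worker-1: 10+46 = 56 ≤ 100
Round 2 — lb-1, search-1 crash.
  lb-1 sheds 66 req/s: no online neighbours, lost.
  search-1 sheds 146 req/s: no online neighbours, lost.
No further crashes.

db-m, lb-1, search-1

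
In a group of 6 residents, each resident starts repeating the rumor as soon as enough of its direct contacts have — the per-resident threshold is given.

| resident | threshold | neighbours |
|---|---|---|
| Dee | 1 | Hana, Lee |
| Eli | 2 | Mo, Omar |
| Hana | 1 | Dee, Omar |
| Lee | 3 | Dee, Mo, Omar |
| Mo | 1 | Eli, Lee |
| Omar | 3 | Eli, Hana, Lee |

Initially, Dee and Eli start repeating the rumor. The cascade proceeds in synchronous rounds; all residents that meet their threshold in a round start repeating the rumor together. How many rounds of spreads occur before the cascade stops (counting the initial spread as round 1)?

2

Round 1 — Dee, Eli start repeating the rumor (initial).
Round 2 — checking thresholds:
  Hana: 1 of 2 neighbours ≥ 1, starts repeating the rumor.
  Lee: 1 of 3 neighbours < 3, below threshold.
  Mo: 1 of 2 neighbours ≥ 1, starts repeating the rumor.
  Omar: 1 of 3 neighbours < 3, below threshold.
Round 3 — no new spreads; cascade stops.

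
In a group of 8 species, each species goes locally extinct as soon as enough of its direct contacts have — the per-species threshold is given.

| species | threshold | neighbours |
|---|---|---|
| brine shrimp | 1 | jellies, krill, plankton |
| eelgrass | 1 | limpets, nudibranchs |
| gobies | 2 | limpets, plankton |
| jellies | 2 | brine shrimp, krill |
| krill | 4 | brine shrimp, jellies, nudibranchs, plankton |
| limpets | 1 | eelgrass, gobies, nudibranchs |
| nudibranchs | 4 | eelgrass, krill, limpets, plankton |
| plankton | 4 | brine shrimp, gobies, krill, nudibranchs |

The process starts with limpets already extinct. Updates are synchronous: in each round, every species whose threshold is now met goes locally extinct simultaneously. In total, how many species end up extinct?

Round 1 — limpets goes locally extinct (initial).
Round 2 — checking thresholds:
  eelgrass: 1 of 2 neighbours ≥ 1, goes locally extinct.
  gobies: 1 of 2 neighbours < 2, not yet.
  nudibranchs: 1 of 4 neighbours < 4, not yet.
Round 3 — no new extinctions; cascade stops.

2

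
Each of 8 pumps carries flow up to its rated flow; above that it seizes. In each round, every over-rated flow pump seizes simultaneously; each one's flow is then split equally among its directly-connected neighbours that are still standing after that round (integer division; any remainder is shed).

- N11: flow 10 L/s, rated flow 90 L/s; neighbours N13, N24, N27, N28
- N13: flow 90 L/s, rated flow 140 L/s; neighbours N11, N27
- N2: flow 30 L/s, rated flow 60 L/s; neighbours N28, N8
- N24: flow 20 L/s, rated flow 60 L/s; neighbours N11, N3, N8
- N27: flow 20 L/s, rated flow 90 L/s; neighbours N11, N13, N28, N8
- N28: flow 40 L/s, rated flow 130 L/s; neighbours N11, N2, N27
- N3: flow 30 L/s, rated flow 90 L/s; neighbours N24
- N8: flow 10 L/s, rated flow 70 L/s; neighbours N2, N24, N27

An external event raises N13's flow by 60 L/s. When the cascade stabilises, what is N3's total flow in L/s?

Round 1 — N13 at 150 > 140. N13 seizes.
  N13 sheds 150 L/s to N11, N27: 75 each.
    N11: 10+75 = 85 ≤ 90
    N27: 20+75 = 95 > 90
Round 2 — N27 seizes.
  N27 sheds 95 L/s to N11, N28, N8: 31 each (2 lost).
    N11: 85+31 = 116 > 90
    N28: 40+31 = 71 ≤ 130
    N8: 10+31 = 41 ≤ 70
Round 3 — N11 seizes.
  N11 sheds 116 L/s to N24, N28: 58 each.
    N24: 20+58 = 78 > 60
    N28: 71+58 = 129 ≤ 130
Round 4 — N24 seizes.
  N24 sheds 78 L/s to N3, N8: 39 each.
    N3: 30+39 = 69 ≤ 90
    N8: 41+39 = 80 > 70
Round 5 — N8 seizes.
  N8 sheds 80 L/s to N2: 80 each.
    N2: 30+80 = 110 > 60
Round 6 — N2 seizes.
  N2 sheds 110 L/s to N28: 110 each.
    N28: 129+110 = 239 > 130
Round 7 — N28 seizes.
  N28 sheds 239 L/s: no online neighbours, lost.
No further seizures.

69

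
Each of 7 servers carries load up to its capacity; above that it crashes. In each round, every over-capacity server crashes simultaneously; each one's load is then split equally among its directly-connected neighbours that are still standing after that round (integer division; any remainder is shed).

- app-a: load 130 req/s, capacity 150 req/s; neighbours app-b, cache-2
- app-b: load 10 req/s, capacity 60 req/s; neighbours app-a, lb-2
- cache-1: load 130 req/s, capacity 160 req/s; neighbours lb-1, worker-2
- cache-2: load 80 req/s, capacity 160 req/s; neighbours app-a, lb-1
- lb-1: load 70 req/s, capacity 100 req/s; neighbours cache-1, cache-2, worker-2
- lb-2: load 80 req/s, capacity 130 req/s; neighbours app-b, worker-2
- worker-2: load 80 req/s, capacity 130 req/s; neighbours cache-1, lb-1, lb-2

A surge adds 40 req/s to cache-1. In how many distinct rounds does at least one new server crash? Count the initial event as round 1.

Round 1 — cache-1 at 170 > 160. cache-1 crashes.
  cache-1 sheds 170 req/s to lb-1, worker-2: 85 each.
    lb-1: 70+85 = 155 > 100
    worker-2: 80+85 = 165 > 130
Round 2 — lb-1, worker-2 crash.
  lb-1 sheds 155 req/s to cache-2: 155 each.
    cache-2: 80+155 = 235 > 160
  worker-2 sheds 165 req/s to lb-2: 165 each.
    lb-2: 80+165 = 245 > 130
Round 3 — cache-2, lb-2 crash.
  cache-2 sheds 235 req/s to app-a: 235 each.
    app-a: 130+235 = 365 > 150
  lb-2 sheds 245 req/s to app-b: 245 each.
    app-b: 10+245 = 255 > 60
Round 4 — app-a, app-b crash.
  app-a sheds 365 req/s: no online neighbours, lost.
  app-b sheds 255 req/s: no online neighbours, lost.
No further crashes.

4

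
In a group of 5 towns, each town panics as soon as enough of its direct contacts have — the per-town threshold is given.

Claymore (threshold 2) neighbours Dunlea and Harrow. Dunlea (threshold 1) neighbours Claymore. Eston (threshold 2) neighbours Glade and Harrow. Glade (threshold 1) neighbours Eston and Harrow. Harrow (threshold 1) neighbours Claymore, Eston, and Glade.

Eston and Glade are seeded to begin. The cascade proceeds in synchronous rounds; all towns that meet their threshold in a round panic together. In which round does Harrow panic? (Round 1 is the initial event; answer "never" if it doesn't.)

2

Round 1 — Eston, Glade panic (initial).
Round 2 — checking thresholds:
  Harrow: 2 of 3 neighbours ≥ 1, panics.
Round 3 — no new panics; cascade stops.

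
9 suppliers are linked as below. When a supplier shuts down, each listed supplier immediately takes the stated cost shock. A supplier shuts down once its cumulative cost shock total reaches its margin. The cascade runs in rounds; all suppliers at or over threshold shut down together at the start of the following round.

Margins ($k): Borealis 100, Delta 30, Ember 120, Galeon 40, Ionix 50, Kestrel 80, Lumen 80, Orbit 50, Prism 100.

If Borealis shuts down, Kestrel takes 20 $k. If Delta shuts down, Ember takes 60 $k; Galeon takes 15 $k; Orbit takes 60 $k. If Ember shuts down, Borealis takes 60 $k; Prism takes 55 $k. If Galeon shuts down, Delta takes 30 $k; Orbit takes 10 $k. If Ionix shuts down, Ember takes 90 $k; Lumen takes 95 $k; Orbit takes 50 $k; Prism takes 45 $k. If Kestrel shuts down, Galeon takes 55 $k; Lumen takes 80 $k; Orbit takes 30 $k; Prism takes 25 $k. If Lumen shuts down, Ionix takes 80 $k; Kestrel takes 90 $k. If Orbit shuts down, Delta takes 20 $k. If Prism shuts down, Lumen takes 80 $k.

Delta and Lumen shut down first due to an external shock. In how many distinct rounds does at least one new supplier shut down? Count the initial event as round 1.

4

Round 1 — Delta, Lumen shut down (initial).
  Ember: +60 → 60 < 120
  Galeon: +15 → 15 < 40
  Ionix: +80 → 80 ≥ 50
  Kestrel: +90 → 90 ≥ 80
  Orbit: +60 → 60 ≥ 50
Round 2 — Ionix, Kestrel, Orbit shut down.
  Ember: +90 → 150 ≥ 120
  Galeon: +55 → 70 ≥ 40
  Prism: +45+25 → 70 < 100
Round 3 — Ember, Galeon shut down.
  Borealis: +60 → 60 < 100
  Prism: +55 → 125 ≥ 100
Round 4 — Prism shuts down.
No further shutdowns.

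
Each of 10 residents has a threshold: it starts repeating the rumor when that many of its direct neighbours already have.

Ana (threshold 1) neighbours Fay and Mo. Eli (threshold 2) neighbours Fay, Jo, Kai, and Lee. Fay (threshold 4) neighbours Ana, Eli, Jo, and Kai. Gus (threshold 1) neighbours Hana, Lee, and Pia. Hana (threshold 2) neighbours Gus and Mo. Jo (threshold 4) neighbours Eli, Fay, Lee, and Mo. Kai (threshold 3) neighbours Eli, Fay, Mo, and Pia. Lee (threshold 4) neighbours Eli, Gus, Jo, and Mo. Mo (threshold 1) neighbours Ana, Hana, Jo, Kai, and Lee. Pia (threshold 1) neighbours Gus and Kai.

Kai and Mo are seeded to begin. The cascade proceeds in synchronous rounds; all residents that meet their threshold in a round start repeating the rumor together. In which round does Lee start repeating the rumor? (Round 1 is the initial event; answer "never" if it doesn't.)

Round 1 — Kai, Mo start repeating the rumor (initial).
Round 2 — checking thresholds:
  Ana: 1 of 2 neighbours ≥ 1, starts repeating the rumor.
  Eli: 1 of 4 neighbours < 2, not yet.
  Fay: 1 of 4 neighbours < 4, not yet.
  Hana: 1 of 2 neighbours < 2, not yet.
  Jo: 1 of 4 neighbours < 4, not yet.
  Lee: 1 of 4 neighbours < 4, not yet.
  Pia: 1 of 2 neighbours ≥ 1, starts repeating the rumor.
Round 3 — checking thresholds:
  Eli: 1 of 4 neighbours < 2, not yet.
  Fay: 2 of 4 neighbours < 4, not yet.
  Gus: 1 of 3 neighbours ≥ 1, starts repeating the rumor.
  Hana: 1 of 2 neighbours < 2, not yet.
  Jo: 1 of 4 neighbours < 4, not yet.
  Lee: 1 of 4 neighbours < 4, not yet.
Round 4 — checking thresholds:
  Eli: 1 of 4 neighbours < 2, not yet.
  Fay: 2 of 4 neighbours < 4, not yet.
  Hana: 2 of 2 neighbours ≥ 2, starts repeating the rumor.
  Jo: 1 of 4 neighbours < 4, not yet.
  Lee: 2 of 4 neighbours < 4, not yet.
Round 5 — no new spreads; cascade stops.

never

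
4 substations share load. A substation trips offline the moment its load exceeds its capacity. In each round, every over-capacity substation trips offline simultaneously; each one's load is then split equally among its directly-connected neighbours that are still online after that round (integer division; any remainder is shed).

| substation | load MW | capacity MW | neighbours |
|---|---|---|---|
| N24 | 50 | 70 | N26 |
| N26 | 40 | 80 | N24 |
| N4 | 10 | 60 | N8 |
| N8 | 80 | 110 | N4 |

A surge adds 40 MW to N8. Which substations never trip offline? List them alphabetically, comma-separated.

N24, N26

Round 1 — N8 at 120 > 110. N8 trips offline.
  N8 sheds 120 MW to N4: 120 each.
    N4: 10+120 = 130 > 60
Round 2 — N4 trips offline.
  N4 sheds 130 MW: no online neighbours, lost.
No further trips.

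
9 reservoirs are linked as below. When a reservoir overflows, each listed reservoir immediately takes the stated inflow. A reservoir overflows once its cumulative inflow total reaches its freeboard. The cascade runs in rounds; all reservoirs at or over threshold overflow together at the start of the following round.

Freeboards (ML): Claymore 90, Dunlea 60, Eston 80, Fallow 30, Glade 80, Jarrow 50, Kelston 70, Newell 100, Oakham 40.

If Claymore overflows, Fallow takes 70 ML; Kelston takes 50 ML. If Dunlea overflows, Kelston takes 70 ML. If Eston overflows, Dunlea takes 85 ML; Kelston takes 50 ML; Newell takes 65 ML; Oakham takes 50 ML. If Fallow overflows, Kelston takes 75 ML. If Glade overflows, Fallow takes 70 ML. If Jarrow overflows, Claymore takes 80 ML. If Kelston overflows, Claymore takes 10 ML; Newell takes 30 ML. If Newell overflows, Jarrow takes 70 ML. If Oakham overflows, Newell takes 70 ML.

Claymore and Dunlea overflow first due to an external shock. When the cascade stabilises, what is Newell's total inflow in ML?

30

Round 1 — Claymore, Dunlea overflow (initial).
  Fallow: +70 → 70 ≥ 30
  Kelston: +50+70 → 120 ≥ 70
Round 2 — Fallow, Kelston overflow.
  Newell: +30 → 30 < 100
No further overflows.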